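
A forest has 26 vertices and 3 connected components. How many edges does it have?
23 (Each of the 3 component trees on V_i vertices has V_i - 1 edges; summing gives V - C = 26 - 3 = 23)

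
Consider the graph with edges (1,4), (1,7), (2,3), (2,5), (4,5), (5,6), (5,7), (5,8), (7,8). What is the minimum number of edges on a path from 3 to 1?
4 (path: 3 -> 2 -> 5 -> 4 -> 1, 4 edges)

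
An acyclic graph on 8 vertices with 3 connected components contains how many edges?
5 (Each of the 3 component trees on V_i vertices has V_i - 1 edges; summing gives V - C = 8 - 3 = 5)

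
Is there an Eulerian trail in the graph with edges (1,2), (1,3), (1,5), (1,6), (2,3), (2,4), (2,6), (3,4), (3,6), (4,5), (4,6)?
Yes — and in fact it has an Eulerian circuit (the graph is connected and all 6 vertices have even degree)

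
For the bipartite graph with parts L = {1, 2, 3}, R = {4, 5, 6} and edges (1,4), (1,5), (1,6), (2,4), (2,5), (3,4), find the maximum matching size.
3 (matching: (1,6), (2,5), (3,4); upper bound min(|L|,|R|) = min(3,3) = 3)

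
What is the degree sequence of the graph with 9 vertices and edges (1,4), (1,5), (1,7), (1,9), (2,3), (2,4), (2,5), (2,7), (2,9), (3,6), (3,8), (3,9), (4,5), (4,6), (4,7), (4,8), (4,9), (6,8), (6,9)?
[7, 5, 5, 4, 4, 4, 3, 3, 3] (degrees: deg(1)=4, deg(2)=5, deg(3)=4, deg(4)=7, deg(5)=3, deg(6)=4, deg(7)=3, deg(8)=3, deg(9)=5)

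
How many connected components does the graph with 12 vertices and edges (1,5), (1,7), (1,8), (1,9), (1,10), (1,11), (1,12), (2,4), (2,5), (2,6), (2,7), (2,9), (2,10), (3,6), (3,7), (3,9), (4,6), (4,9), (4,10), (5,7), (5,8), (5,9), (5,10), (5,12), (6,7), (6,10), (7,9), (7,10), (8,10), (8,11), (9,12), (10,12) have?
1 (components: {1, 2, 3, 4, 5, 6, 7, 8, 9, 10, 11, 12})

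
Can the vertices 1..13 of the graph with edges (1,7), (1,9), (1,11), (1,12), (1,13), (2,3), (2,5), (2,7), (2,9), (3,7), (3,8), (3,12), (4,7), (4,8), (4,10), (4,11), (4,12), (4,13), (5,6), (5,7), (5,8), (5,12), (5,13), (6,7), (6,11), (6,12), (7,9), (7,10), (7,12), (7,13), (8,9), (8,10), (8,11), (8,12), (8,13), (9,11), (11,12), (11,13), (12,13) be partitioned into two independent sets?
No (odd cycle of length 3: 12 -> 1 -> 13 -> 12)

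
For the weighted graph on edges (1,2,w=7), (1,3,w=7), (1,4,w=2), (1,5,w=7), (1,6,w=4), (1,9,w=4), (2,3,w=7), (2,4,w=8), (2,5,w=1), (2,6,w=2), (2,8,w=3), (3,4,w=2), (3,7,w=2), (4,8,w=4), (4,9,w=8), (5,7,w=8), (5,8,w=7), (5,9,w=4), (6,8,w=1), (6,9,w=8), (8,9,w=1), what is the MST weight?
15 (MST edges: (1,4,w=2), (1,6,w=4), (2,5,w=1), (2,6,w=2), (3,4,w=2), (3,7,w=2), (6,8,w=1), (8,9,w=1); sum of weights 2 + 4 + 1 + 2 + 2 + 2 + 1 + 1 = 15)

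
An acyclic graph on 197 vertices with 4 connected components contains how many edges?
193 (Each of the 4 component trees on V_i vertices has V_i - 1 edges; summing gives V - C = 197 - 4 = 193)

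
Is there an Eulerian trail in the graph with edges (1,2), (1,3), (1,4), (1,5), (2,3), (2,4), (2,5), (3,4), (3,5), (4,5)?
Yes — and in fact it has an Eulerian circuit (the graph is connected and all 5 vertices have even degree)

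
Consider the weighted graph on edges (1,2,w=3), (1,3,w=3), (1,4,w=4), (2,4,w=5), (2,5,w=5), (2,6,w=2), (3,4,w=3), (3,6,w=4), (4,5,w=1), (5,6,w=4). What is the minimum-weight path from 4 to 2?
5 (path: 4 -> 2; weights 5 = 5)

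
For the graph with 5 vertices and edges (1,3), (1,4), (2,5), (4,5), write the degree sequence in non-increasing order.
[2, 2, 2, 1, 1] (degrees: deg(1)=2, deg(2)=1, deg(3)=1, deg(4)=2, deg(5)=2)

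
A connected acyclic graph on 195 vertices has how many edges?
194 (A tree on V vertices has V - 1 edges, so 195 - 1 = 194)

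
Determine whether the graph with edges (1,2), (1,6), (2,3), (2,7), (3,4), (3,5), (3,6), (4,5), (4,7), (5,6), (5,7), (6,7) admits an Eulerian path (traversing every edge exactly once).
Yes (the graph is connected and exactly 2 vertices have odd degree: {2, 4}; any Eulerian path must start and end at those)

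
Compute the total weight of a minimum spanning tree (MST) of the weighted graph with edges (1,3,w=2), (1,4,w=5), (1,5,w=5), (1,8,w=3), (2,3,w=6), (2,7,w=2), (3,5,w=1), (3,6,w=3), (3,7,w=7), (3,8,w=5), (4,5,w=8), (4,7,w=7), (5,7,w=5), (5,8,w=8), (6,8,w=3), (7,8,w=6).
21 (MST edges: (1,3,w=2), (1,4,w=5), (1,8,w=3), (2,7,w=2), (3,5,w=1), (3,6,w=3), (5,7,w=5); sum of weights 2 + 5 + 3 + 2 + 1 + 3 + 5 = 21)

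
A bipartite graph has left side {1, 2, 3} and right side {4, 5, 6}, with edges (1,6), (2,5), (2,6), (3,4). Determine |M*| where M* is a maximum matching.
3 (matching: (1,6), (2,5), (3,4); upper bound min(|L|,|R|) = min(3,3) = 3)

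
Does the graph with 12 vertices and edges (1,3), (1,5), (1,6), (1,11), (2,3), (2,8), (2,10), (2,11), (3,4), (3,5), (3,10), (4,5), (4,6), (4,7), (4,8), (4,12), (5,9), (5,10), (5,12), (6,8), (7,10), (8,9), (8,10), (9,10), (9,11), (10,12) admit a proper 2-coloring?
No (odd cycle of length 3: 3 -> 1 -> 5 -> 3)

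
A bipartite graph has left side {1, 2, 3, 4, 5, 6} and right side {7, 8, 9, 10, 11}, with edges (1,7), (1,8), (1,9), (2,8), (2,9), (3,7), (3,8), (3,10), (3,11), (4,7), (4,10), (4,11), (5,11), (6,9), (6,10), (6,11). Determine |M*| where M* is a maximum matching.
5 (matching: (1,9), (2,8), (3,11), (4,7), (6,10); upper bound min(|L|,|R|) = min(6,5) = 5)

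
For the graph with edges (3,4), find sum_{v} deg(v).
2 (handshake: sum of degrees = 2|E| = 2 x 1 = 2)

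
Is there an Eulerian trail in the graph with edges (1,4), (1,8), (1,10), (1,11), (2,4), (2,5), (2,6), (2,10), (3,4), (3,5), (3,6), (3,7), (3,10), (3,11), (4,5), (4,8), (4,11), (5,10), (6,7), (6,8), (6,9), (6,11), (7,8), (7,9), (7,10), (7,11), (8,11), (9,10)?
Yes (the graph is connected and exactly 2 vertices have odd degree: {8, 9}; any Eulerian path must start and end at those)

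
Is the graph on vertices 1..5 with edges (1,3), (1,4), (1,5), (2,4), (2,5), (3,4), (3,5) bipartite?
No (odd cycle of length 3: 5 -> 1 -> 3 -> 5)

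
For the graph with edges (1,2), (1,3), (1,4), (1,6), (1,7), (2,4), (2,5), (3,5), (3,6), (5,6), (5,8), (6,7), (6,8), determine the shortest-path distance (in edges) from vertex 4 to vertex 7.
2 (path: 4 -> 1 -> 7, 2 edges)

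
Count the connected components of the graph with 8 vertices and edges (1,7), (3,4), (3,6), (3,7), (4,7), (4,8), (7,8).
3 (components: {1, 3, 4, 6, 7, 8}, {2}, {5})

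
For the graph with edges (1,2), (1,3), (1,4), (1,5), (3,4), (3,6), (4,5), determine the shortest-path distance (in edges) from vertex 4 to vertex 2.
2 (path: 4 -> 1 -> 2, 2 edges)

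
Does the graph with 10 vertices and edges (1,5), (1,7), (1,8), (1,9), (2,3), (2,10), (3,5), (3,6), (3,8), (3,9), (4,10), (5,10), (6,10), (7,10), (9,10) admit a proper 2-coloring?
Yes. Partition: {1, 3, 10}, {2, 4, 5, 6, 7, 8, 9}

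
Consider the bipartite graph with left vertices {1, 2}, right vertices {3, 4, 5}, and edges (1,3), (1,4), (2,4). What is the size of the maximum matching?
2 (matching: (1,3), (2,4); upper bound min(|L|,|R|) = min(2,3) = 2)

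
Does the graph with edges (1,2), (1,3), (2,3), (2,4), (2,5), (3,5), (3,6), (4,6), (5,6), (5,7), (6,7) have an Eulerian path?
Yes — and in fact it has an Eulerian circuit (the graph is connected and all 7 vertices have even degree)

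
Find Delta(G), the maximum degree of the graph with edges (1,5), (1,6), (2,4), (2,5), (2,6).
3 (attained at vertex 2)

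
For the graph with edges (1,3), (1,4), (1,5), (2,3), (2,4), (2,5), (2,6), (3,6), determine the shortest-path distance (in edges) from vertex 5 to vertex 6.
2 (path: 5 -> 2 -> 6, 2 edges)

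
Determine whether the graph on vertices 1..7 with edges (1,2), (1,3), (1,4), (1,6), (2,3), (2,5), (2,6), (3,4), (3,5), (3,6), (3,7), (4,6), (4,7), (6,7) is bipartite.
No (odd cycle of length 3: 6 -> 1 -> 2 -> 6)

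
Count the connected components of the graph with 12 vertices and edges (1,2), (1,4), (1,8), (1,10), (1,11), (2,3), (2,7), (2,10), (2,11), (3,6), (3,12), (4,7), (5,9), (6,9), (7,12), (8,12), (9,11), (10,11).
1 (components: {1, 2, 3, 4, 5, 6, 7, 8, 9, 10, 11, 12})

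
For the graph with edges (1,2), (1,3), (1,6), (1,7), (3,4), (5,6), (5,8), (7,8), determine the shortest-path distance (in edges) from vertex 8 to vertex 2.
3 (path: 8 -> 7 -> 1 -> 2, 3 edges)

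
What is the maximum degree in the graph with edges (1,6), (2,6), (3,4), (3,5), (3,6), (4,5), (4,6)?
4 (attained at vertex 6)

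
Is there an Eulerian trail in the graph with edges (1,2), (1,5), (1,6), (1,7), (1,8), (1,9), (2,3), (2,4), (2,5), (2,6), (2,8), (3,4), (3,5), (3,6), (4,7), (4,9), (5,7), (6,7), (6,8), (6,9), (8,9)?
Yes — and in fact it has an Eulerian circuit (the graph is connected and all 9 vertices have even degree)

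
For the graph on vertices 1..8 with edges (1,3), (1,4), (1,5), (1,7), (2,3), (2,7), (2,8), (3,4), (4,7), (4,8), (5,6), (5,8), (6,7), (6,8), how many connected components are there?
1 (components: {1, 2, 3, 4, 5, 6, 7, 8})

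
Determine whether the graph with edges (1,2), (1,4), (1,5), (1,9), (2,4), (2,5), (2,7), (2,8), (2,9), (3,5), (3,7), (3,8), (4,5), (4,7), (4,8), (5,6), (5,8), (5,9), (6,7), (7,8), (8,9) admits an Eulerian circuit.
No (4 vertices have odd degree: {3, 4, 5, 7}; Eulerian circuit requires 0)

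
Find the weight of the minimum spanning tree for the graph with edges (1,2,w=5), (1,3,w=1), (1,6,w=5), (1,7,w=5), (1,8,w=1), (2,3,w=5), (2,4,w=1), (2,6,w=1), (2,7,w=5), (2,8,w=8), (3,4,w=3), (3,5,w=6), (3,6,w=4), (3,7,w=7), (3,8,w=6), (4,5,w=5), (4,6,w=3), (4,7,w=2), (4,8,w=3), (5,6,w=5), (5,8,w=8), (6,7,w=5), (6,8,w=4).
14 (MST edges: (1,3,w=1), (1,8,w=1), (2,4,w=1), (2,6,w=1), (3,4,w=3), (4,5,w=5), (4,7,w=2); sum of weights 1 + 1 + 1 + 1 + 3 + 5 + 2 = 14)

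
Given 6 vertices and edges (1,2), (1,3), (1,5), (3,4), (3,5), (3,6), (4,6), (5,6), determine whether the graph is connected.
Yes (BFS from 1 visits [1, 2, 3, 5, 4, 6] — all 6 vertices reached)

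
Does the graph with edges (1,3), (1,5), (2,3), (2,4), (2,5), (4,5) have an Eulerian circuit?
No (2 vertices have odd degree: {2, 5}; Eulerian circuit requires 0)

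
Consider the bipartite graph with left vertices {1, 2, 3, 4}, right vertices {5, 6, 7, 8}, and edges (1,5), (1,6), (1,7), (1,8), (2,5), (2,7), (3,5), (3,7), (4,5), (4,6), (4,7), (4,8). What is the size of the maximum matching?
4 (matching: (1,8), (2,7), (3,5), (4,6); upper bound min(|L|,|R|) = min(4,4) = 4)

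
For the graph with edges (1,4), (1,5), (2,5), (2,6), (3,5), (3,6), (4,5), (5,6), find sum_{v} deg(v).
16 (handshake: sum of degrees = 2|E| = 2 x 8 = 16)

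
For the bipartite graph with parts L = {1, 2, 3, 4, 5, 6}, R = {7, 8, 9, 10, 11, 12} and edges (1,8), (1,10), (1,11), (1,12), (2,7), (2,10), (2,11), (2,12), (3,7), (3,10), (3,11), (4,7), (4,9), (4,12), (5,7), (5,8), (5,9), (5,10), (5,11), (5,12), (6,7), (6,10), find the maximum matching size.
6 (matching: (1,12), (2,11), (3,10), (4,9), (5,8), (6,7); upper bound min(|L|,|R|) = min(6,6) = 6)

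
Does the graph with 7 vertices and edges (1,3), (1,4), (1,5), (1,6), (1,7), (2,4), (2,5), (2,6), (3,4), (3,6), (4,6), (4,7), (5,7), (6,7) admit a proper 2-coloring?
No (odd cycle of length 3: 6 -> 1 -> 4 -> 6)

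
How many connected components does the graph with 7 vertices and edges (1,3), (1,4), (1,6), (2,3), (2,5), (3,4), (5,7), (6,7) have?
1 (components: {1, 2, 3, 4, 5, 6, 7})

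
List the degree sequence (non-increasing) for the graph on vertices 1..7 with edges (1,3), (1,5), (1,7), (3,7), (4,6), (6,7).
[3, 3, 2, 2, 1, 1, 0] (degrees: deg(1)=3, deg(2)=0, deg(3)=2, deg(4)=1, deg(5)=1, deg(6)=2, deg(7)=3)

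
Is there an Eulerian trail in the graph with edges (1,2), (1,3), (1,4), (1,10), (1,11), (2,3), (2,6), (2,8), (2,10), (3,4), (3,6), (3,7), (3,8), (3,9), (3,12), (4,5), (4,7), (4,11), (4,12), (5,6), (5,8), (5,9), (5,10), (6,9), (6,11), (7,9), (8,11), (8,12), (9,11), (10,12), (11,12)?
No (8 vertices have odd degree: {1, 2, 5, 6, 7, 8, 9, 12}; Eulerian path requires 0 or 2)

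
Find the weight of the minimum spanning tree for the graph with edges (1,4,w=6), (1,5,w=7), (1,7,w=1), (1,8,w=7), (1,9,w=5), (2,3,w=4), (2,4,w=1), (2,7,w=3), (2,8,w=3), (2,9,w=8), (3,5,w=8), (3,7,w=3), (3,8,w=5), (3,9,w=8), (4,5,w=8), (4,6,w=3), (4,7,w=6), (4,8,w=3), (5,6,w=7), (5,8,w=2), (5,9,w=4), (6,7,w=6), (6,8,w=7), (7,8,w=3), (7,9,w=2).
18 (MST edges: (1,7,w=1), (2,4,w=1), (2,7,w=3), (2,8,w=3), (3,7,w=3), (4,6,w=3), (5,8,w=2), (7,9,w=2); sum of weights 1 + 1 + 3 + 3 + 3 + 3 + 2 + 2 = 18)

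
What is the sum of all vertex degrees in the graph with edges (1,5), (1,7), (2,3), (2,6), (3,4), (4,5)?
12 (handshake: sum of degrees = 2|E| = 2 x 6 = 12)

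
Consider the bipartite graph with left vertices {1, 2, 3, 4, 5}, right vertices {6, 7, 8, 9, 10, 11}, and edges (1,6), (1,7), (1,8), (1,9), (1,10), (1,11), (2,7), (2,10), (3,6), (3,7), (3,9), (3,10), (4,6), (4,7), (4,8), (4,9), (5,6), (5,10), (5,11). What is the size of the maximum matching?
5 (matching: (1,11), (2,7), (3,9), (4,8), (5,10); upper bound min(|L|,|R|) = min(5,6) = 5)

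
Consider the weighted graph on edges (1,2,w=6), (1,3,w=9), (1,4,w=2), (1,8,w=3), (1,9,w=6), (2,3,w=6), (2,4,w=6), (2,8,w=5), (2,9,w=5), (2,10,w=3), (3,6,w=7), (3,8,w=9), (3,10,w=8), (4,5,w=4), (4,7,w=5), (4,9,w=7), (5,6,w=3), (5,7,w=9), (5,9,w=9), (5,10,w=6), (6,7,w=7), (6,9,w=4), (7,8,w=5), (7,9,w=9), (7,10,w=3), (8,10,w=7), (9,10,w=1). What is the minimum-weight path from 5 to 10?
6 (path: 5 -> 10; weights 6 = 6)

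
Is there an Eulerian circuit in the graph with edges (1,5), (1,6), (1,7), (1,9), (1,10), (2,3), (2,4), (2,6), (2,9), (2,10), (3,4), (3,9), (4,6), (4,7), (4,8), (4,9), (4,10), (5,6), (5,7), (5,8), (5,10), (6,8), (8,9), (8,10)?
No (10 vertices have odd degree: {1, 2, 3, 4, 5, 6, 7, 8, 9, 10}; Eulerian circuit requires 0)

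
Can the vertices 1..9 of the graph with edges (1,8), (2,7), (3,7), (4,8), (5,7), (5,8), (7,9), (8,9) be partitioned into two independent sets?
Yes. Partition: {1, 2, 3, 4, 5, 6, 9}, {7, 8}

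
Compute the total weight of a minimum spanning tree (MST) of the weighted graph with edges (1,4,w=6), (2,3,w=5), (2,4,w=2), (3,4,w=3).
11 (MST edges: (1,4,w=6), (2,4,w=2), (3,4,w=3); sum of weights 6 + 2 + 3 = 11)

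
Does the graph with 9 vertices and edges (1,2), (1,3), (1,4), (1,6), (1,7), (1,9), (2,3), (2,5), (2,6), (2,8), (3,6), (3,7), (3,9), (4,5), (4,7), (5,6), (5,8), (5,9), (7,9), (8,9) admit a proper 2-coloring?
No (odd cycle of length 3: 2 -> 1 -> 3 -> 2)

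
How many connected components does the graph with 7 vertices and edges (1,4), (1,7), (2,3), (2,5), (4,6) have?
2 (components: {1, 4, 6, 7}, {2, 3, 5})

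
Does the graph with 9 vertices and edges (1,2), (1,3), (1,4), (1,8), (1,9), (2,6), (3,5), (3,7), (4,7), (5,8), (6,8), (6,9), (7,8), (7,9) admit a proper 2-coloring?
Yes. Partition: {1, 5, 6, 7}, {2, 3, 4, 8, 9}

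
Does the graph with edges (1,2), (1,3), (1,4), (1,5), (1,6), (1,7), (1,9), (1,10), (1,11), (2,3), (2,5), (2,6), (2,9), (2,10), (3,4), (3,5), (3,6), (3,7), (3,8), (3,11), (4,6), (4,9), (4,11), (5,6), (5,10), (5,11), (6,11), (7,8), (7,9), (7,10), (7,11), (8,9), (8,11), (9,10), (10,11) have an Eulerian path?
Yes (the graph is connected and exactly 2 vertices have odd degree: {1, 4}; any Eulerian path must start and end at those)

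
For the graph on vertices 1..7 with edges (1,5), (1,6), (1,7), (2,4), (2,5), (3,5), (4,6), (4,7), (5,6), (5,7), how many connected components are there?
1 (components: {1, 2, 3, 4, 5, 6, 7})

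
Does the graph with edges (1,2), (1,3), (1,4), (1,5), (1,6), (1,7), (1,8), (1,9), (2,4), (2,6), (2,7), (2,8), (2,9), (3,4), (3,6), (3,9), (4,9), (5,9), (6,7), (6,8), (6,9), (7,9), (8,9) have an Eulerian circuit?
Yes (the graph is connected and all 9 vertices have even degree)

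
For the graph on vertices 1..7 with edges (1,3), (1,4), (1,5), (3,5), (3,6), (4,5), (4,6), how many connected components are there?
3 (components: {1, 3, 4, 5, 6}, {2}, {7})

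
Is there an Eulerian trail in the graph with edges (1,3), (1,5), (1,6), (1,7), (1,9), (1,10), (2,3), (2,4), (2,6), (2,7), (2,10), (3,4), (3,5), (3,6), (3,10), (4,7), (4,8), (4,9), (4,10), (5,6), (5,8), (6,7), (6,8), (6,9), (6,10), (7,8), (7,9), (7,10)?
Yes (the graph is connected and exactly 2 vertices have odd degree: {2, 7}; any Eulerian path must start and end at those)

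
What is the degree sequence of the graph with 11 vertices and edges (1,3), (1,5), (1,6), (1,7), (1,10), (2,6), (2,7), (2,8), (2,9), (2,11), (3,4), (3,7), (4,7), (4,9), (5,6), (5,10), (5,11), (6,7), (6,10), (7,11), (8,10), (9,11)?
[6, 5, 5, 5, 4, 4, 4, 3, 3, 3, 2] (degrees: deg(1)=5, deg(2)=5, deg(3)=3, deg(4)=3, deg(5)=4, deg(6)=5, deg(7)=6, deg(8)=2, deg(9)=3, deg(10)=4, deg(11)=4)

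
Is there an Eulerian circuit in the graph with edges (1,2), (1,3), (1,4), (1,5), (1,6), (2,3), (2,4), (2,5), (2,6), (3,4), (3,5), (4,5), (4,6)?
No (4 vertices have odd degree: {1, 2, 4, 6}; Eulerian circuit requires 0)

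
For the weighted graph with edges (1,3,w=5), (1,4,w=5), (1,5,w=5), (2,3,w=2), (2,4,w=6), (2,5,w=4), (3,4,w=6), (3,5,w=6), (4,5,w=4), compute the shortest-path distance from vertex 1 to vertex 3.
5 (path: 1 -> 3; weights 5 = 5)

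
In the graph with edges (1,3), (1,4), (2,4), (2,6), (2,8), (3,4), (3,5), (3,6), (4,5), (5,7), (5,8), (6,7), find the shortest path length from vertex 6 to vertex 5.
2 (path: 6 -> 3 -> 5, 2 edges)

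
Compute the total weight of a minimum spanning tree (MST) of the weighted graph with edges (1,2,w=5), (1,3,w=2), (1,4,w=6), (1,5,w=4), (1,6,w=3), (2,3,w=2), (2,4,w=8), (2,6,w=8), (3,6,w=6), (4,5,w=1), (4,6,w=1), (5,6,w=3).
9 (MST edges: (1,3,w=2), (1,6,w=3), (2,3,w=2), (4,5,w=1), (4,6,w=1); sum of weights 2 + 3 + 2 + 1 + 1 = 9)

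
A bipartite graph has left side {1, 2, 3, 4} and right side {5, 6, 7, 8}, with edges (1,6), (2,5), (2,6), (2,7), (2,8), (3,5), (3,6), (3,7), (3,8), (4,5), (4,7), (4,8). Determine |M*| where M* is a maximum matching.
4 (matching: (1,6), (2,8), (3,7), (4,5); upper bound min(|L|,|R|) = min(4,4) = 4)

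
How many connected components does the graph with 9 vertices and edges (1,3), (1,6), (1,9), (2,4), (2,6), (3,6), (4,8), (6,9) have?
3 (components: {1, 2, 3, 4, 6, 8, 9}, {5}, {7})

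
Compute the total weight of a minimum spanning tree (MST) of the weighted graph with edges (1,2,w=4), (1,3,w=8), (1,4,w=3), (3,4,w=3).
10 (MST edges: (1,2,w=4), (1,4,w=3), (3,4,w=3); sum of weights 4 + 3 + 3 = 10)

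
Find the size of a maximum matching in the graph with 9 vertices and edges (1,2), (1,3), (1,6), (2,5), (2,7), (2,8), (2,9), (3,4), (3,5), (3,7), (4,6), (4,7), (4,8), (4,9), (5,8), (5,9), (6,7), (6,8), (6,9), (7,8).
4 (matching: (1,6), (2,8), (3,7), (4,9); upper bound floor(n/2) = floor(9/2) = 4)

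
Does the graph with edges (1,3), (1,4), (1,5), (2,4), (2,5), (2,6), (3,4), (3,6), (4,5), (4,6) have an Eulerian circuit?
No (6 vertices have odd degree: {1, 2, 3, 4, 5, 6}; Eulerian circuit requires 0)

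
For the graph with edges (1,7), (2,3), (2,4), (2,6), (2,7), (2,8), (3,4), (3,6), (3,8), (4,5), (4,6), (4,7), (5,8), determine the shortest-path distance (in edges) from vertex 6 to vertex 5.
2 (path: 6 -> 4 -> 5, 2 edges)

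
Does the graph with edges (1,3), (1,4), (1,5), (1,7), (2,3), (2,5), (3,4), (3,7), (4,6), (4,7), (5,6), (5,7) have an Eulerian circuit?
Yes (the graph is connected and all 7 vertices have even degree)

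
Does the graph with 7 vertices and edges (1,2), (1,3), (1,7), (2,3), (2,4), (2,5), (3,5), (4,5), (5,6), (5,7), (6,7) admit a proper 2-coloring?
No (odd cycle of length 3: 2 -> 1 -> 3 -> 2)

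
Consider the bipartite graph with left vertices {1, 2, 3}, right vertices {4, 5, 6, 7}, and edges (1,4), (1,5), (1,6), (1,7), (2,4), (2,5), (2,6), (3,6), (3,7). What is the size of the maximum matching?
3 (matching: (1,7), (2,5), (3,6); upper bound min(|L|,|R|) = min(3,4) = 3)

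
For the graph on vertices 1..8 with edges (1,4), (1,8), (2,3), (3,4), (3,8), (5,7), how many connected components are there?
3 (components: {1, 2, 3, 4, 8}, {5, 7}, {6})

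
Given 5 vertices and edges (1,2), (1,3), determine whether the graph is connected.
No, it has 3 components: {1, 2, 3}, {4}, {5}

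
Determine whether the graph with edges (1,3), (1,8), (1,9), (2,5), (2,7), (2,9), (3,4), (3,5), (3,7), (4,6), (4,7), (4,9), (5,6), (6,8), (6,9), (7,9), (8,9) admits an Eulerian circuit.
No (4 vertices have odd degree: {1, 2, 5, 8}; Eulerian circuit requires 0)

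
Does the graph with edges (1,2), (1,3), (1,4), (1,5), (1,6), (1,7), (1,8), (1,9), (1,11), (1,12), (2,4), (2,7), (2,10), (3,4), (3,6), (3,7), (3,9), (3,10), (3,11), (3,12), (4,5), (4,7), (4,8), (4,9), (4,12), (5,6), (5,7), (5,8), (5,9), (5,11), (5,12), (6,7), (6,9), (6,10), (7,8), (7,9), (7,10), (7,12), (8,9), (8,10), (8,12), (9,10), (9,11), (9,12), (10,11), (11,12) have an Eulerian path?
Yes (the graph is connected and exactly 2 vertices have odd degree: {8, 10}; any Eulerian path must start and end at those)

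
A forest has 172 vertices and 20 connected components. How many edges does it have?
152 (Each of the 20 component trees on V_i vertices has V_i - 1 edges; summing gives V - C = 172 - 20 = 152)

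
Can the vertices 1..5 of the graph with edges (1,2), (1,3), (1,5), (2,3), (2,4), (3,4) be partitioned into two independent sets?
No (odd cycle of length 3: 2 -> 1 -> 3 -> 2)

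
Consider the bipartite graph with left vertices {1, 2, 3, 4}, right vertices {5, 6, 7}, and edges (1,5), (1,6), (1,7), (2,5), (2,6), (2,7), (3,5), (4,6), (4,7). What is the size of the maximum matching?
3 (matching: (1,7), (2,6), (3,5); upper bound min(|L|,|R|) = min(4,3) = 3)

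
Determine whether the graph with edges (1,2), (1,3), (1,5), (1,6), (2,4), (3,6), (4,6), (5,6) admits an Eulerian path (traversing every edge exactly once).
Yes — and in fact it has an Eulerian circuit (the graph is connected and all 6 vertices have even degree)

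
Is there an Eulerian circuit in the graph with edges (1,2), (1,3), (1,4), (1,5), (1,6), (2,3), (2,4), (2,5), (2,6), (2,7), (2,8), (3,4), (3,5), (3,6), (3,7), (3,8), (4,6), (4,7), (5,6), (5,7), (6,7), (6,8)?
No (8 vertices have odd degree: {1, 2, 3, 4, 5, 6, 7, 8}; Eulerian circuit requires 0)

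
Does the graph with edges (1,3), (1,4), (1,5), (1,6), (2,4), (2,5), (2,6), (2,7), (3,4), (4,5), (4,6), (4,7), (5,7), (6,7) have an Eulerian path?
Yes — and in fact it has an Eulerian circuit (the graph is connected and all 7 vertices have even degree)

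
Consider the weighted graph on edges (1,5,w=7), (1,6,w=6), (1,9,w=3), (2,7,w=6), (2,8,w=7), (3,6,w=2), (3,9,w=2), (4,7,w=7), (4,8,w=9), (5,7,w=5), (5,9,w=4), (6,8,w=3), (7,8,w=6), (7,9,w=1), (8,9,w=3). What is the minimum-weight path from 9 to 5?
4 (path: 9 -> 5; weights 4 = 4)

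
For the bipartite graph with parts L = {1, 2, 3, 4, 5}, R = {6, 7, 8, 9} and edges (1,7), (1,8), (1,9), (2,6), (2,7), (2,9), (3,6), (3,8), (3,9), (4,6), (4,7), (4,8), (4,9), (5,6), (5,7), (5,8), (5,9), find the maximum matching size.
4 (matching: (1,9), (2,7), (3,8), (4,6); upper bound min(|L|,|R|) = min(5,4) = 4)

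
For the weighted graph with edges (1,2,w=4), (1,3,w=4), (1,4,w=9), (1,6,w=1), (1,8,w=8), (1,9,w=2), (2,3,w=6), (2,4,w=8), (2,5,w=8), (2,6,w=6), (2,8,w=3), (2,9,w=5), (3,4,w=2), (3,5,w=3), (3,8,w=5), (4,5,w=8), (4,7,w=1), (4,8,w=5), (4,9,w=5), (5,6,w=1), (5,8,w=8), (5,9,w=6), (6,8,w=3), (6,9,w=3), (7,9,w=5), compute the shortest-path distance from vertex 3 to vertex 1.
4 (path: 3 -> 1; weights 4 = 4)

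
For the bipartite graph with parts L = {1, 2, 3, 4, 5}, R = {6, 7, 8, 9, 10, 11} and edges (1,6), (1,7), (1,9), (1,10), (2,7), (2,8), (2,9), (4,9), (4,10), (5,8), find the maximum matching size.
4 (matching: (1,10), (2,7), (4,9), (5,8); upper bound min(|L|,|R|) = min(5,6) = 5)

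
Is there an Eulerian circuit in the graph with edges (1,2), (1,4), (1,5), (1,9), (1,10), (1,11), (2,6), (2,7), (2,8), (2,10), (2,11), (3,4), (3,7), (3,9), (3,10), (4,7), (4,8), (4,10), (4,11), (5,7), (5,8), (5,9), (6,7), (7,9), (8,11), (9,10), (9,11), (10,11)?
Yes (the graph is connected and all 11 vertices have even degree)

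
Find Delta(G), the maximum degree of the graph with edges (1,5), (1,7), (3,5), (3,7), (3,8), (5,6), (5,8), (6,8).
4 (attained at vertex 5)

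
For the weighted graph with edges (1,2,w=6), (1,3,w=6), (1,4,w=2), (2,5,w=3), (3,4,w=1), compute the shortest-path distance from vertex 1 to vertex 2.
6 (path: 1 -> 2; weights 6 = 6)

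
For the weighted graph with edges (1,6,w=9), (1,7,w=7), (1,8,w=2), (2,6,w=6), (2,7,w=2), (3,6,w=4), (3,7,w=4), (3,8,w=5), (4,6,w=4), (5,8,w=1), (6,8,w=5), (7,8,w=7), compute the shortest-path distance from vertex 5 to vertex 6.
6 (path: 5 -> 8 -> 6; weights 1 + 5 = 6)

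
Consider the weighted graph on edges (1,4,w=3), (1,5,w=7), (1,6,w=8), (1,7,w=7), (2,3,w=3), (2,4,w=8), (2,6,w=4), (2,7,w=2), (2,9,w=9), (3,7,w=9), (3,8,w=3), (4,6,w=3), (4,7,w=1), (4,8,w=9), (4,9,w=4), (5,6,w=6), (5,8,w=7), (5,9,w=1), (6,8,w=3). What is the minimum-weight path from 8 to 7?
7 (path: 8 -> 6 -> 4 -> 7; weights 3 + 3 + 1 = 7)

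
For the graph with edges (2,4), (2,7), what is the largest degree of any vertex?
2 (attained at vertex 2)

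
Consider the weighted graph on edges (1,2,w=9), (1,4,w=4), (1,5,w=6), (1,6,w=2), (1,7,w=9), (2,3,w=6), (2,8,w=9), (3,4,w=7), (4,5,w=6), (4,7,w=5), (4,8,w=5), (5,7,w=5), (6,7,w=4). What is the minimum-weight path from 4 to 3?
7 (path: 4 -> 3; weights 7 = 7)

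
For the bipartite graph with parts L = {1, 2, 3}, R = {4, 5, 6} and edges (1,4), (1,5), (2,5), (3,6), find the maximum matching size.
3 (matching: (1,4), (2,5), (3,6); upper bound min(|L|,|R|) = min(3,3) = 3)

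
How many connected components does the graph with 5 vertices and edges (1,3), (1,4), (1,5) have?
2 (components: {1, 3, 4, 5}, {2})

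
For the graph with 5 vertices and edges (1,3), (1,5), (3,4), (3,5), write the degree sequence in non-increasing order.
[3, 2, 2, 1, 0] (degrees: deg(1)=2, deg(2)=0, deg(3)=3, deg(4)=1, deg(5)=2)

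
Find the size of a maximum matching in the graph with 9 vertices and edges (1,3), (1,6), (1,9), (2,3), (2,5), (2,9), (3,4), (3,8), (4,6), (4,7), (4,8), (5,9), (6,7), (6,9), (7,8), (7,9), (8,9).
4 (matching: (2,5), (3,4), (6,9), (7,8); upper bound floor(n/2) = floor(9/2) = 4)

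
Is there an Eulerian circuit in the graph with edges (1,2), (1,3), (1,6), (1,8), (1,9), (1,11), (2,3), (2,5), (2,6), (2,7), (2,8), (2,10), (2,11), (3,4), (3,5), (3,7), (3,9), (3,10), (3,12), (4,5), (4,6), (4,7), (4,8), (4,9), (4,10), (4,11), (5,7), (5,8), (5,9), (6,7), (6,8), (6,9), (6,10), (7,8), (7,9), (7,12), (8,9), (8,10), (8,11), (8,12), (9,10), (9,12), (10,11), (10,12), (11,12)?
No (2 vertices have odd degree: {6, 9}; Eulerian circuit requires 0)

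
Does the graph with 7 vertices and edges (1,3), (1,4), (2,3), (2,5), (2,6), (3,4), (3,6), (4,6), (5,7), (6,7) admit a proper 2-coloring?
No (odd cycle of length 3: 4 -> 1 -> 3 -> 4)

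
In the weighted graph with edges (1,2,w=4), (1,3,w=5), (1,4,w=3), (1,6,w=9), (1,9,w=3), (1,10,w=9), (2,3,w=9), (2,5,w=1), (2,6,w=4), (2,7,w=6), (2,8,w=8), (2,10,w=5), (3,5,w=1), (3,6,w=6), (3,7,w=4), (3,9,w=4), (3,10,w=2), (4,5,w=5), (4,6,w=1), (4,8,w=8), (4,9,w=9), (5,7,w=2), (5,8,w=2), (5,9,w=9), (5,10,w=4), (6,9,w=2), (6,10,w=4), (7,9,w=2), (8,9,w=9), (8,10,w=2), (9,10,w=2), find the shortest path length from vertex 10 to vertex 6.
4 (path: 10 -> 6; weights 4 = 4)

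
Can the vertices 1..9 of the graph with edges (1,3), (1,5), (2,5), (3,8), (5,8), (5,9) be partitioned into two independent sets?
Yes. Partition: {1, 2, 4, 6, 7, 8, 9}, {3, 5}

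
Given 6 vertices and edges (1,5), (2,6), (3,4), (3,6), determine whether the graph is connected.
No, it has 2 components: {1, 5}, {2, 3, 4, 6}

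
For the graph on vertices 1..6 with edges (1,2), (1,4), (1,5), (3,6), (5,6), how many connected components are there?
1 (components: {1, 2, 3, 4, 5, 6})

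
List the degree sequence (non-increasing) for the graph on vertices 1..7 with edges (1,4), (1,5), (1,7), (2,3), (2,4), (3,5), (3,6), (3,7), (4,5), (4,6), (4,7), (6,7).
[5, 4, 4, 3, 3, 3, 2] (degrees: deg(1)=3, deg(2)=2, deg(3)=4, deg(4)=5, deg(5)=3, deg(6)=3, deg(7)=4)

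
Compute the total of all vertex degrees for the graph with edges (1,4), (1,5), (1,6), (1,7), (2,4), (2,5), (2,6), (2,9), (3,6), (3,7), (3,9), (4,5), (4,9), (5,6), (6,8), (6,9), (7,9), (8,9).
36 (handshake: sum of degrees = 2|E| = 2 x 18 = 36)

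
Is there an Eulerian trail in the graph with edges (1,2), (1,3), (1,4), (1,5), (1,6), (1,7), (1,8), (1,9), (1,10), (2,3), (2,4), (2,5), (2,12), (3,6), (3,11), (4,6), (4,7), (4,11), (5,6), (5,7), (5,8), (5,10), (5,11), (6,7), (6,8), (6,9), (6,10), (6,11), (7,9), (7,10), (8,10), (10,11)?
No (8 vertices have odd degree: {1, 2, 4, 5, 6, 9, 11, 12}; Eulerian path requires 0 or 2)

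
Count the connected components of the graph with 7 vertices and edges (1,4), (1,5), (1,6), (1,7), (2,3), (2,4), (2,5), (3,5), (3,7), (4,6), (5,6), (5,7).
1 (components: {1, 2, 3, 4, 5, 6, 7})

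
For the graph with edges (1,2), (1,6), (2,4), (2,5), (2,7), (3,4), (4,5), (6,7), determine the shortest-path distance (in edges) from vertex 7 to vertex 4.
2 (path: 7 -> 2 -> 4, 2 edges)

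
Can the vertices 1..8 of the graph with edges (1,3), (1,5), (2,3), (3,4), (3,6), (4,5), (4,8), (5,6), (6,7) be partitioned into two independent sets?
Yes. Partition: {1, 2, 4, 6}, {3, 5, 7, 8}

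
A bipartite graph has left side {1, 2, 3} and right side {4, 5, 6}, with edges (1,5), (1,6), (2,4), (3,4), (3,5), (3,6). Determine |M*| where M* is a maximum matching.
3 (matching: (1,6), (2,4), (3,5); upper bound min(|L|,|R|) = min(3,3) = 3)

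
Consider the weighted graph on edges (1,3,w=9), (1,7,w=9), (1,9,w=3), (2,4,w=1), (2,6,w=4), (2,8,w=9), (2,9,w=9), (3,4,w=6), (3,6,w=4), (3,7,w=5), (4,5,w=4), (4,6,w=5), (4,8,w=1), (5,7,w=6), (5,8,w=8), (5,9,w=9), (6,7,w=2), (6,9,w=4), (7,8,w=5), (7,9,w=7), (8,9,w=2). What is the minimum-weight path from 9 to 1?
3 (path: 9 -> 1; weights 3 = 3)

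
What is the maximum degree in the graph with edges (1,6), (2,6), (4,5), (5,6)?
3 (attained at vertex 6)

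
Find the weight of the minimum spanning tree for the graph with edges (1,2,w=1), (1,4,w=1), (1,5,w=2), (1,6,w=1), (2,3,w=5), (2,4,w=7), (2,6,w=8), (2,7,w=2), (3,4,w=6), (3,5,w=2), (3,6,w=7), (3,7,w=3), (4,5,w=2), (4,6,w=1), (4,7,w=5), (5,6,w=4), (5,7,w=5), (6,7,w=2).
9 (MST edges: (1,2,w=1), (1,4,w=1), (1,5,w=2), (1,6,w=1), (2,7,w=2), (3,5,w=2); sum of weights 1 + 1 + 2 + 1 + 2 + 2 = 9)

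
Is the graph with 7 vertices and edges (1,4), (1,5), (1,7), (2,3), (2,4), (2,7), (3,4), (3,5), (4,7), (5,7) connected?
No, it has 2 components: {1, 2, 3, 4, 5, 7}, {6}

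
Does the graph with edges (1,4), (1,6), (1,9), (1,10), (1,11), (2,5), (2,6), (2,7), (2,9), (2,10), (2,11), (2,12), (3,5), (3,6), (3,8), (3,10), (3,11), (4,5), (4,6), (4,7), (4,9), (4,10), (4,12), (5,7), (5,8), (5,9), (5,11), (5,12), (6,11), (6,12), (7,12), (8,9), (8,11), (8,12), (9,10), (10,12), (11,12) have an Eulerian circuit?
No (6 vertices have odd degree: {1, 2, 3, 4, 8, 11}; Eulerian circuit requires 0)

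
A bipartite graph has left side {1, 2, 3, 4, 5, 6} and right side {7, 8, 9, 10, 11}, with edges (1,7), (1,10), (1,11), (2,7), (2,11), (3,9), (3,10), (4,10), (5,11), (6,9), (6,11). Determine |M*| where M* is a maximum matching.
4 (matching: (1,11), (2,7), (3,10), (6,9); upper bound min(|L|,|R|) = min(6,5) = 5)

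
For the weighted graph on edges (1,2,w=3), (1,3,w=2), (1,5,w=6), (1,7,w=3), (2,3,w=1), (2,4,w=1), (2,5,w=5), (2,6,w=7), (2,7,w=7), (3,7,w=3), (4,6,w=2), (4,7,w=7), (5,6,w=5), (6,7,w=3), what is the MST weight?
14 (MST edges: (1,3,w=2), (1,7,w=3), (2,3,w=1), (2,4,w=1), (2,5,w=5), (4,6,w=2); sum of weights 2 + 3 + 1 + 1 + 5 + 2 = 14)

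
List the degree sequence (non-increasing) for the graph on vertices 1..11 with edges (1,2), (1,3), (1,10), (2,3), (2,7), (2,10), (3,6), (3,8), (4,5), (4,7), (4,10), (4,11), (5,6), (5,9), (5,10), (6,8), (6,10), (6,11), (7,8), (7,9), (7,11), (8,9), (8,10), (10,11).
[7, 5, 5, 5, 4, 4, 4, 4, 4, 3, 3] (degrees: deg(1)=3, deg(2)=4, deg(3)=4, deg(4)=4, deg(5)=4, deg(6)=5, deg(7)=5, deg(8)=5, deg(9)=3, deg(10)=7, deg(11)=4)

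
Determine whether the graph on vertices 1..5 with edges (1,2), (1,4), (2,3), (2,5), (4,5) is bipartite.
Yes. Partition: {1, 3, 5}, {2, 4}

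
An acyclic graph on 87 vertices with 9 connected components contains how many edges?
78 (Each of the 9 component trees on V_i vertices has V_i - 1 edges; summing gives V - C = 87 - 9 = 78)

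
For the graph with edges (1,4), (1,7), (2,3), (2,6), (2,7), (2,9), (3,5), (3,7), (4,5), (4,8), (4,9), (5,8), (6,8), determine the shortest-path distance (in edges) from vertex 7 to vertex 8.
3 (path: 7 -> 2 -> 6 -> 8, 3 edges)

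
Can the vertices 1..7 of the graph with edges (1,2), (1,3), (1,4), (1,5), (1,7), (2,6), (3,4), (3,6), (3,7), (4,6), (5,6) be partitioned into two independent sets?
No (odd cycle of length 3: 3 -> 1 -> 4 -> 3)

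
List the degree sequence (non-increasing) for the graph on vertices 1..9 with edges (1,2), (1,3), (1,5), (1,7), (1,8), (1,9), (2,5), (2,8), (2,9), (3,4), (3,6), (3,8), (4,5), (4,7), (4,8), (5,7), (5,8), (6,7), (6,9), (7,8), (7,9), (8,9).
[7, 6, 6, 5, 5, 4, 4, 4, 3] (degrees: deg(1)=6, deg(2)=4, deg(3)=4, deg(4)=4, deg(5)=5, deg(6)=3, deg(7)=6, deg(8)=7, deg(9)=5)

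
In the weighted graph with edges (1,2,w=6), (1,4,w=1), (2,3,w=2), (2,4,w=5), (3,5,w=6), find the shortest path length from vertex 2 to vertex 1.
6 (path: 2 -> 1; weights 6 = 6)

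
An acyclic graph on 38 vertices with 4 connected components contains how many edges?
34 (Each of the 4 component trees on V_i vertices has V_i - 1 edges; summing gives V - C = 38 - 4 = 34)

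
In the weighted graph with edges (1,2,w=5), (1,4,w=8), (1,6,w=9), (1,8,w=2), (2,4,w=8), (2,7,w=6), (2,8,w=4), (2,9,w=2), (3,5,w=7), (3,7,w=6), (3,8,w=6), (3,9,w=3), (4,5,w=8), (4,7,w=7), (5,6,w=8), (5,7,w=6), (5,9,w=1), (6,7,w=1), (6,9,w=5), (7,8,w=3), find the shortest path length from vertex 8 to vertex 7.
3 (path: 8 -> 7; weights 3 = 3)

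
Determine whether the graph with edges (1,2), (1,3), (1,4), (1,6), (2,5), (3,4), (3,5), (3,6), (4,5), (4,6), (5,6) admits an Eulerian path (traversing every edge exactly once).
Yes — and in fact it has an Eulerian circuit (the graph is connected and all 6 vertices have even degree)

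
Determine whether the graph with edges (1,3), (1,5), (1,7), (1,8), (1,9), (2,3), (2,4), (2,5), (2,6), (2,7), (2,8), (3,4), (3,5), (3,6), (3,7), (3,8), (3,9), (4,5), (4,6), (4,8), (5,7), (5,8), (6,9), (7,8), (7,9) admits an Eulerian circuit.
No (2 vertices have odd degree: {1, 4}; Eulerian circuit requires 0)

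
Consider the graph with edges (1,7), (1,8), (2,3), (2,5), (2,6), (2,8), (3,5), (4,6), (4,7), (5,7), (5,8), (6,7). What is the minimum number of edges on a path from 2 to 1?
2 (path: 2 -> 8 -> 1, 2 edges)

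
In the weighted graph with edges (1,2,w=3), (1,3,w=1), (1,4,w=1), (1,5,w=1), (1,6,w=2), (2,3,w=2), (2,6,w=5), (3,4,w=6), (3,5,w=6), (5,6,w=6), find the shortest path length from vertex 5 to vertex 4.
2 (path: 5 -> 1 -> 4; weights 1 + 1 = 2)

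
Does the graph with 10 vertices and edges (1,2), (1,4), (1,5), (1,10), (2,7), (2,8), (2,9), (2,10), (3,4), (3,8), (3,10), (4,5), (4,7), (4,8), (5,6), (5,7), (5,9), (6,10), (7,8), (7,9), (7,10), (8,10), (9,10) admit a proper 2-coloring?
No (odd cycle of length 3: 10 -> 1 -> 2 -> 10)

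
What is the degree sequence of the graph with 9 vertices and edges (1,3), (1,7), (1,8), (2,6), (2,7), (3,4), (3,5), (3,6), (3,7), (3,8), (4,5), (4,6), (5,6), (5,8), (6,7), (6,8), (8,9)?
[6, 6, 5, 4, 4, 3, 3, 2, 1] (degrees: deg(1)=3, deg(2)=2, deg(3)=6, deg(4)=3, deg(5)=4, deg(6)=6, deg(7)=4, deg(8)=5, deg(9)=1)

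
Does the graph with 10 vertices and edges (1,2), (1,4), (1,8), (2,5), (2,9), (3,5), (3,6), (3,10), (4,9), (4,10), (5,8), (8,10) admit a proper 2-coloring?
Yes. Partition: {1, 5, 6, 7, 9, 10}, {2, 3, 4, 8}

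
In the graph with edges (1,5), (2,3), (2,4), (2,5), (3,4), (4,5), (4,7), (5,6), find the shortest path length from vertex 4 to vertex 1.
2 (path: 4 -> 5 -> 1, 2 edges)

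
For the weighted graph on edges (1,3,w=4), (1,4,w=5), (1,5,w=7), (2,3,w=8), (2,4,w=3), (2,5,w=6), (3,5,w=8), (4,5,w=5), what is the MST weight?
17 (MST edges: (1,3,w=4), (1,4,w=5), (2,4,w=3), (4,5,w=5); sum of weights 4 + 5 + 3 + 5 = 17)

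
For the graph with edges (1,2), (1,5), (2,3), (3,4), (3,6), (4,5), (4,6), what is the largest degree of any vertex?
3 (attained at vertices 3, 4)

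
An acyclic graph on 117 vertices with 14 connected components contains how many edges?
103 (Each of the 14 component trees on V_i vertices has V_i - 1 edges; summing gives V - C = 117 - 14 = 103)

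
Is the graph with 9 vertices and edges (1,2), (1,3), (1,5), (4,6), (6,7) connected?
No, it has 4 components: {1, 2, 3, 5}, {4, 6, 7}, {8}, {9}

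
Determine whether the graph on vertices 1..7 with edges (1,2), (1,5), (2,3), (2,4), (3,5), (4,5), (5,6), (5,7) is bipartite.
Yes. Partition: {1, 3, 4, 6, 7}, {2, 5}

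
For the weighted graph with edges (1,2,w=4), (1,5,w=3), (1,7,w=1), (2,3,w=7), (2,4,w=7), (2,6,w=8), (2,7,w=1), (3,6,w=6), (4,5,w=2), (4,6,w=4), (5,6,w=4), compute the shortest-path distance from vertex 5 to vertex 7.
4 (path: 5 -> 1 -> 7; weights 3 + 1 = 4)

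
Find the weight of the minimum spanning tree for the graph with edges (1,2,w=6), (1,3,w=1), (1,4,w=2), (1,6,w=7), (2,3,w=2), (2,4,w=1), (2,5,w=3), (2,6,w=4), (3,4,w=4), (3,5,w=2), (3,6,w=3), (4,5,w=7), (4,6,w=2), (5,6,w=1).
7 (MST edges: (1,3,w=1), (1,4,w=2), (2,4,w=1), (3,5,w=2), (5,6,w=1); sum of weights 1 + 2 + 1 + 2 + 1 = 7)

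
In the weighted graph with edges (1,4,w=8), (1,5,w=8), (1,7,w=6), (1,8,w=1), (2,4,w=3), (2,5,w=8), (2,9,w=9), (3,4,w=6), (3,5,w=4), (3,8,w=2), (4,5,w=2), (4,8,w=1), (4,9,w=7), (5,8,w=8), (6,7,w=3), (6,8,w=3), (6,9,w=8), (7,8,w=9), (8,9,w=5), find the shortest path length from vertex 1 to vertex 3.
3 (path: 1 -> 8 -> 3; weights 1 + 2 = 3)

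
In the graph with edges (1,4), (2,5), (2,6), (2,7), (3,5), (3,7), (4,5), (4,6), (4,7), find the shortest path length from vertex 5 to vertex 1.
2 (path: 5 -> 4 -> 1, 2 edges)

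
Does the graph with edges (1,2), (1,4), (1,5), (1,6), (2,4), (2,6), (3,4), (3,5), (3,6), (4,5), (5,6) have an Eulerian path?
Yes (the graph is connected and exactly 2 vertices have odd degree: {2, 3}; any Eulerian path must start and end at those)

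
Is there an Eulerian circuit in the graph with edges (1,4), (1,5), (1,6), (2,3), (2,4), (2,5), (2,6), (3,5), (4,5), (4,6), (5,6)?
No (2 vertices have odd degree: {1, 5}; Eulerian circuit requires 0)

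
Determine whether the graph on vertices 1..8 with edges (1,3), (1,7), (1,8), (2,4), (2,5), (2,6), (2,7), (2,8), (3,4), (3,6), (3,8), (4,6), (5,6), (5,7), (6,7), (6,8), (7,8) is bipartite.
No (odd cycle of length 3: 8 -> 1 -> 3 -> 8)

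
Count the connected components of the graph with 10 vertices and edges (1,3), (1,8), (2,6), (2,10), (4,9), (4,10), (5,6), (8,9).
2 (components: {1, 2, 3, 4, 5, 6, 8, 9, 10}, {7})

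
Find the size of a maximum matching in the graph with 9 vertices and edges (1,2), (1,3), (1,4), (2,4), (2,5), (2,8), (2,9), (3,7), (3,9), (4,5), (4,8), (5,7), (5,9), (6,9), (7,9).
4 (matching: (1,3), (4,8), (5,7), (6,9); upper bound floor(n/2) = floor(9/2) = 4)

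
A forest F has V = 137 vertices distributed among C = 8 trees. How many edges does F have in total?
129 (Each of the 8 component trees on V_i vertices has V_i - 1 edges; summing gives V - C = 137 - 8 = 129)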